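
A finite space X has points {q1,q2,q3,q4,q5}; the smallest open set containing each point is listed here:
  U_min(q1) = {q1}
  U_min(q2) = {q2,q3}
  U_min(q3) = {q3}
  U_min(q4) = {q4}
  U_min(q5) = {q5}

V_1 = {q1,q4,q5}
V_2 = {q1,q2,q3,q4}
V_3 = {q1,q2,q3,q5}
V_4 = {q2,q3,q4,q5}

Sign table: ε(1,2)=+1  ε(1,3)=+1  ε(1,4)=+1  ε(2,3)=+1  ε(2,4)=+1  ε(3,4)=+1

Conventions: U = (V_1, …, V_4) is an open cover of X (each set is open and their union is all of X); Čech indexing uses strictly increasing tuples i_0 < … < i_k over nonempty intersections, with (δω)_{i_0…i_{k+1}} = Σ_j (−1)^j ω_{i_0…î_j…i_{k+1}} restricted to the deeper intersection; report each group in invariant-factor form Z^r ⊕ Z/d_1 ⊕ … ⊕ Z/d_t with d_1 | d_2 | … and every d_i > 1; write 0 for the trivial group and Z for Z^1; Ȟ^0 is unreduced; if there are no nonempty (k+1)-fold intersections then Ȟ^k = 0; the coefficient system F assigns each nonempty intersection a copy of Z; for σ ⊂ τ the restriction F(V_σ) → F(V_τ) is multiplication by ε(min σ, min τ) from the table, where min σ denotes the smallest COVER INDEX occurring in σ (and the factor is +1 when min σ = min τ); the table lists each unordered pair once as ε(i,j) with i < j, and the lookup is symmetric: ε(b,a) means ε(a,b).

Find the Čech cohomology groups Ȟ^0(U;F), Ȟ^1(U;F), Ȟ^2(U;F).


Ȟ^0(U;F) ≅ Z, Ȟ^1(U;F) ≅ 0, Ȟ^2(U;F) ≅ Z

intersection data:
  V12={q1,q4} V13={q1,q5} V14={q4,q5} V23={q1,q2,q3} V24={q2,q3,q4} V34={q2,q3,q5}
  V123={q1} V124={q4} V134={q5} V234={q2,q3}
C dims 4,6,4; δ0: rk 3, SNF 1^3; δ1: rk 3, SNF 1^3
Ȟ^0 = (4 − 3) − 0 = 1, so Ȟ^0 ≅ Z
Ȟ^1 = (6 − 3) − 3 = 0, so Ȟ^1 ≅ 0
Ȟ^2 = (4 − 0) − 3 = 1, so Ȟ^2 ≅ Z


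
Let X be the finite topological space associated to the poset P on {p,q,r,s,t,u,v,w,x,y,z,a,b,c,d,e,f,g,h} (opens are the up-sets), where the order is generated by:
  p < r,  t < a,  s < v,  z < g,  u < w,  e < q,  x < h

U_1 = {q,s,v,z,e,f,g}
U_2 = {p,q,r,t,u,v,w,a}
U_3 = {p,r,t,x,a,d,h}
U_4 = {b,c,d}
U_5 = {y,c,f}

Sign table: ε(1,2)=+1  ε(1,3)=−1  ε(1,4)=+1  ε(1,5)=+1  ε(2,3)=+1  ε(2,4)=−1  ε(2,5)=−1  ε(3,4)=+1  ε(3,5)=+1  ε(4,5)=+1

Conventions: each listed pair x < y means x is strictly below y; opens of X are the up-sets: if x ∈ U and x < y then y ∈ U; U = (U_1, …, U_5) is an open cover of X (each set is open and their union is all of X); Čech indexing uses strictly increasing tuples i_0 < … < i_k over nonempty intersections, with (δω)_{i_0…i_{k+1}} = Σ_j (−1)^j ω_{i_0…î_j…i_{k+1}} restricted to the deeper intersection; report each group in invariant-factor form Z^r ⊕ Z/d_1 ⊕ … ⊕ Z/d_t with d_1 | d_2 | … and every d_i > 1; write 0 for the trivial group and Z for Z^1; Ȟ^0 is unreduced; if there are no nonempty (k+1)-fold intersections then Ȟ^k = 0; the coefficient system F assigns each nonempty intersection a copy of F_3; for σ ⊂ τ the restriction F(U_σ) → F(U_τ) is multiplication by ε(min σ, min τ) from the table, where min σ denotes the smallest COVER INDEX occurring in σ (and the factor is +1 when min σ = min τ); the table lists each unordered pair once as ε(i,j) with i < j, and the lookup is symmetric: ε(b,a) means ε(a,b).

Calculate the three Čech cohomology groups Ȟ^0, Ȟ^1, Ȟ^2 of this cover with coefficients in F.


intersection data:
  U12={q,v} U15={f} U23={p,r,t,a} U34={d} U45={c}
C dims 5,5; δ0: rk_F3 4
Ȟ^0 = (5 − 4) − 0 = 1, so Ȟ^0 ≅ Z/3
Ȟ^1 = (5 − 0) − 4 = 1, so Ȟ^1 ≅ Z/3
Ȟ^2 = (0 − 0) − 0 = 0, so Ȟ^2 ≅ 0

Ȟ^0 = Z/3, Ȟ^1 = Z/3, Ȟ^2 = 0


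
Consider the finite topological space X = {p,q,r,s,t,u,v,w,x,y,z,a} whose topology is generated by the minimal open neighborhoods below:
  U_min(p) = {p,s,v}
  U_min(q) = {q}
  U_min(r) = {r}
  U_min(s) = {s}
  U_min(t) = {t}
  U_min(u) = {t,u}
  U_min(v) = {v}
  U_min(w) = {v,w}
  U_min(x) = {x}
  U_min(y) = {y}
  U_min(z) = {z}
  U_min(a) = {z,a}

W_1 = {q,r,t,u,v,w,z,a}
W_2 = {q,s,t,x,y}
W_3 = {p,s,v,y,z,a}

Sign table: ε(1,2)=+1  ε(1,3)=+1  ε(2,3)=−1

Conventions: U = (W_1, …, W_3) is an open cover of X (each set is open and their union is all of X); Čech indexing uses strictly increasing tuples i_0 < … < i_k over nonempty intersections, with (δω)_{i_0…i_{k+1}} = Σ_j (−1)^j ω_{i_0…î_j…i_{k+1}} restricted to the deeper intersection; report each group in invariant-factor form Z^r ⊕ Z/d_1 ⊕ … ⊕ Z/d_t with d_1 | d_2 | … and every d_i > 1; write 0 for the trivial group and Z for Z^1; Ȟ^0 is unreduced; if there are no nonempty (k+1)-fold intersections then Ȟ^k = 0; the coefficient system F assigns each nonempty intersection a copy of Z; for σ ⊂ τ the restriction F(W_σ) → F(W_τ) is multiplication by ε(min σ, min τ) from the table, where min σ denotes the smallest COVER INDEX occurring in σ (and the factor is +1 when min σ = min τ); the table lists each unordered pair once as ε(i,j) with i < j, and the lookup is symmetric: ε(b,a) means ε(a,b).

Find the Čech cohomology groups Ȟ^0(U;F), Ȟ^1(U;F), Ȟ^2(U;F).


Ȟ^0(U;F) ≅ 0, Ȟ^1(U;F) ≅ Z/2 and Ȟ^2(U;F) ≅ 0

cover nerve:
  W12={q,t} W13={v,z,a} W23={s,y}
C dims 3,3; δ0: rk 3, SNF 1^2·2
Ȟ^0: (3−3)−0=0 ⇒ 0
Ȟ^1: (3−0)−3=0 plus torsion [2] ⇒ Z/2
Ȟ^2: (0−0)−0=0 ⇒ 0


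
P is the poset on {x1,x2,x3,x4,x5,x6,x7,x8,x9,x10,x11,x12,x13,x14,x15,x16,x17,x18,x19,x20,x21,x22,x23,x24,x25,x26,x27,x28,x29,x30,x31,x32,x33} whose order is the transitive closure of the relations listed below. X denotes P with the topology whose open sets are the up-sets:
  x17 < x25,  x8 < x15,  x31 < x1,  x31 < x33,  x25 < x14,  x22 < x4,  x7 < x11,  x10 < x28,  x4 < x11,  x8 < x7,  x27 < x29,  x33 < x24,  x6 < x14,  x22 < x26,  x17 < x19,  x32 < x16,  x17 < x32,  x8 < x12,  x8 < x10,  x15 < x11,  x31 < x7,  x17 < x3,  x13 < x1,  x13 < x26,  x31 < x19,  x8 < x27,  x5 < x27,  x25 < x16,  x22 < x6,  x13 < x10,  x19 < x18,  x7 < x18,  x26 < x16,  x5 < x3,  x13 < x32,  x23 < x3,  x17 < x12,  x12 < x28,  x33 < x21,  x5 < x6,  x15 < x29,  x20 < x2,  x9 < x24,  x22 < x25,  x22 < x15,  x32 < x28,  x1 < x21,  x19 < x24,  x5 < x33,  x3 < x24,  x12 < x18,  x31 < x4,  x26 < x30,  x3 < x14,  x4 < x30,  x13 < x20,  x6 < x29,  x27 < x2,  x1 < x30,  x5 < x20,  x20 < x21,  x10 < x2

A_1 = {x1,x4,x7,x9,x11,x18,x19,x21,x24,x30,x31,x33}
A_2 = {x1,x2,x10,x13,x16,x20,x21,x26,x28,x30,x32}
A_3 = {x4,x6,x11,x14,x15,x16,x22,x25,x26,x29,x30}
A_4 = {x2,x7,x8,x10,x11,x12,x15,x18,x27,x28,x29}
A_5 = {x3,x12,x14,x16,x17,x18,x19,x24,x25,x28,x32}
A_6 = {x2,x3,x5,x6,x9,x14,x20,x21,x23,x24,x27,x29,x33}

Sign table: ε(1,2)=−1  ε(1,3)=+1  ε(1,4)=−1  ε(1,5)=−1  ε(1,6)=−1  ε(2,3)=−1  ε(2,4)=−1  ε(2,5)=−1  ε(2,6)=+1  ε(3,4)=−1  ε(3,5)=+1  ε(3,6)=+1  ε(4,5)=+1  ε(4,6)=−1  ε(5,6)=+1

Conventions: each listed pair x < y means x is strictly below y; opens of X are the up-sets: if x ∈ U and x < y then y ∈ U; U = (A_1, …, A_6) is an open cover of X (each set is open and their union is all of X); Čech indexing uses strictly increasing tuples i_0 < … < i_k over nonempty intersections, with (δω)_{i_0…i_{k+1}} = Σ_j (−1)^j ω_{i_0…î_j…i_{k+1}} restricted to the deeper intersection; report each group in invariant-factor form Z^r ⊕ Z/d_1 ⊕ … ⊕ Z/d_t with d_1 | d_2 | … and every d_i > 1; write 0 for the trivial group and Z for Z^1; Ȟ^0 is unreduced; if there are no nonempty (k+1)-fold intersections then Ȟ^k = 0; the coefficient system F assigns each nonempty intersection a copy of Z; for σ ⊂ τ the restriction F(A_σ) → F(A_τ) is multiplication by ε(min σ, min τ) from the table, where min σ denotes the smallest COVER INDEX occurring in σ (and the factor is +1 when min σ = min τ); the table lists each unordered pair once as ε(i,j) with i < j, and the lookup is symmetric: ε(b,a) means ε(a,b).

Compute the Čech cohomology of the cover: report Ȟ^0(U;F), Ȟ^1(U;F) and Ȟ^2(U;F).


Ȟ^0 = 0,  Ȟ^1 = Z/2,  Ȟ^2 = Z

nerve of the cover:
  A12={x1,x21,x30} A13={x4,x11,x30} A14={x7,x11,x18} A15={x18,x19,x24} A16={x9,x21,x24,x33} A23={x16,x26,x30} A24={x2,x10,x28} A25={x16,x28,x32} A26={x2,x20,x21} A34={x11,x15,x29} A35={x14,x16,x25} A36={x6,x14,x29} A45={x12,x18,x28} A46={x2,x27,x29} A56={x3,x14,x24}
  A123={x30} A126={x21} A134={x11} A145={x18} A156={x24} A235={x16} A245={x28} A246={x2} A346={x29} A356={x14}
C dims 6,15,10; δ0: rk 6, SNF 1^5·2; δ1: rk 9, SNF 1^9
Ȟ^0 = (6 − 6) − 0 = 0, so Ȟ^0 ≅ 0
Ȟ^1 = (15 − 9) − 6 = 0 plus torsion [2], so Ȟ^1 ≅ Z/2
Ȟ^2 = (10 − 0) − 9 = 1, so Ȟ^2 ≅ Z


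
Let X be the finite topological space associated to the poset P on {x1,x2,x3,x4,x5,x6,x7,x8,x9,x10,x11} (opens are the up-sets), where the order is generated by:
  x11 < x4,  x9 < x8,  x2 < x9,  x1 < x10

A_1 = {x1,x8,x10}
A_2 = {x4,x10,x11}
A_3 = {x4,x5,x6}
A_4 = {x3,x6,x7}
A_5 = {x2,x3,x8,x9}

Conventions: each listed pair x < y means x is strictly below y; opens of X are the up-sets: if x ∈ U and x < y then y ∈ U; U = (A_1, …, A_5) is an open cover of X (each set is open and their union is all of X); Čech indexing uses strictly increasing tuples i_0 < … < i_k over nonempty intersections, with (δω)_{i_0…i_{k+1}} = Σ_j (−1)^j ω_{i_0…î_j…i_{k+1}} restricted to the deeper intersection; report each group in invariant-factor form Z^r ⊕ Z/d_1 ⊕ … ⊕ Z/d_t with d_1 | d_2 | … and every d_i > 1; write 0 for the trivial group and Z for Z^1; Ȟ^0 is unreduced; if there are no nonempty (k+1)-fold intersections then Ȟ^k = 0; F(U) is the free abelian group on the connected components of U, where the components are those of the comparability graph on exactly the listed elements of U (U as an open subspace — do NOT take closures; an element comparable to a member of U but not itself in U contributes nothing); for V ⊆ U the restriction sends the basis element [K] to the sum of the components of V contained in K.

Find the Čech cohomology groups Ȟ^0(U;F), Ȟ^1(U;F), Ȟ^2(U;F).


nonempty intersections:
  A12={x10} A15={x8} A23={x4} A34={x6} A45={x3}
components per intersection:
  A1: {x1,x10} {x8}
  A2: {x4,x11} {x10}
  A3: {x4} {x5} {x6}
  A4: {x3} {x6} {x7}
  A5: {x2,x8,x9} {x3}
  A12: {x10}
  A15: {x8}
  A23: {x4}
  A34: {x6}
  A45: {x3}
C dims 12,5; δ0: rk 5, SNF 1^5
Ȟ^0: (12−5)−0=7 ⇒ Z^7
Ȟ^1: (5−0)−5=0 ⇒ 0
Ȟ^2: (0−0)−0=0 ⇒ 0

Ȟ^0 = Z^7, Ȟ^1 = 0, Ȟ^2 = 0


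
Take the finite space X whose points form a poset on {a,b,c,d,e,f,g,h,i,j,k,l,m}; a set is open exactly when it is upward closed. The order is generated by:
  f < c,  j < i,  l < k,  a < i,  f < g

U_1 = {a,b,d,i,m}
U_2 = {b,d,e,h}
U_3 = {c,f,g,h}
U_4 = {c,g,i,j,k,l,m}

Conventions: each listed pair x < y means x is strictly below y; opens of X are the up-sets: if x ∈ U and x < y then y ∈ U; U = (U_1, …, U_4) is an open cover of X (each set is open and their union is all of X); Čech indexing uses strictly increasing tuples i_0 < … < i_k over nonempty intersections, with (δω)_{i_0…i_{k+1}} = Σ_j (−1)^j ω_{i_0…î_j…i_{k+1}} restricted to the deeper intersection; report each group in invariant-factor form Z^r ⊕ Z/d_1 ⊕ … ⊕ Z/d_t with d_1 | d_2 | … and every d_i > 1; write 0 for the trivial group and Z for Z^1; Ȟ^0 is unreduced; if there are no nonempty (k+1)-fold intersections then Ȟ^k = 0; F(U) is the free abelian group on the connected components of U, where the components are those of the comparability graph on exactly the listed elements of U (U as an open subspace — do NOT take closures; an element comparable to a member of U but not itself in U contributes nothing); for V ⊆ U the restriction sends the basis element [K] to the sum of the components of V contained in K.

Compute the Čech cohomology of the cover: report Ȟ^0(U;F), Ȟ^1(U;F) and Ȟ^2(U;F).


intersection data:
  U12={b,d} U14={i,m} U23={h} U34={c,g}
components per intersection:
  U1: {a,i} {b} {d} {m}
  U2: {b} {d} {e} {h}
  U3: {c,f,g} {h}
  U4: {c} {g} {i,j} {k,l} {m}
  U12: {b} {d}
  U14: {i} {m}
  U23: {h}
  U34: {c} {g}
C dims 15,7; δ0: rk 7, SNF 1^7
Ȟ^0 = (15 − 7) − 0 = 8, so Ȟ^0 ≅ Z^8
Ȟ^1 = (7 − 0) − 7 = 0, so Ȟ^1 ≅ 0
Ȟ^2 = (0 − 0) − 0 = 0, so Ȟ^2 ≅ 0

Ȟ^0(U;F) ≅ Z^8, Ȟ^1(U;F) ≅ 0, Ȟ^2(U;F) ≅ 0


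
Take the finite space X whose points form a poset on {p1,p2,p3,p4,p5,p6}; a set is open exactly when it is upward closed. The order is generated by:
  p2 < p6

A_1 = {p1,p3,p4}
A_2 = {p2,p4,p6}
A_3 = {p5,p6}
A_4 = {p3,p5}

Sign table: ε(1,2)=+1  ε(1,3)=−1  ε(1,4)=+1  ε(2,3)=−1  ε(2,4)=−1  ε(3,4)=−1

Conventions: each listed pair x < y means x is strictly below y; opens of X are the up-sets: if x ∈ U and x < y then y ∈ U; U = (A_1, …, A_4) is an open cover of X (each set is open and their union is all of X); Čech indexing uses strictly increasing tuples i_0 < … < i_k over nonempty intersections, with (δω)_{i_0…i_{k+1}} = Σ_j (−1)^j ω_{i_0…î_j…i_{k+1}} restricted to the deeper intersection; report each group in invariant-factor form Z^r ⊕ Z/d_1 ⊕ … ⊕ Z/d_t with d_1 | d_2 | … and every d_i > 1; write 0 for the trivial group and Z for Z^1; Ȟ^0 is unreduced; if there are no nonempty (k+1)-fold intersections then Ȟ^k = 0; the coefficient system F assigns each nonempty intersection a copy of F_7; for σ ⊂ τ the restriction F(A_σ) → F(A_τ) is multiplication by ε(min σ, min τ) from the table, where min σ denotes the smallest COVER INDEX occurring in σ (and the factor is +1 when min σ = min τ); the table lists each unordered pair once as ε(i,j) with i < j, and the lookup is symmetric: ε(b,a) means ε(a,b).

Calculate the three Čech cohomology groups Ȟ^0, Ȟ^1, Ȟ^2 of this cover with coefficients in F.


nonempty intersections:
  A12={p4} A14={p3} A23={p6} A34={p5}
C dims 4,4; δ0: rk_F7 3
Ȟ^0: (4−3)−0=1 ⇒ Z/7
Ȟ^1: (4−0)−3=1 ⇒ Z/7
Ȟ^2: (0−0)−0=0 ⇒ 0

Ȟ^0(U;F) ≅ Z/7,  Ȟ^1(U;F) ≅ Z/7,  Ȟ^2(U;F) ≅ 0


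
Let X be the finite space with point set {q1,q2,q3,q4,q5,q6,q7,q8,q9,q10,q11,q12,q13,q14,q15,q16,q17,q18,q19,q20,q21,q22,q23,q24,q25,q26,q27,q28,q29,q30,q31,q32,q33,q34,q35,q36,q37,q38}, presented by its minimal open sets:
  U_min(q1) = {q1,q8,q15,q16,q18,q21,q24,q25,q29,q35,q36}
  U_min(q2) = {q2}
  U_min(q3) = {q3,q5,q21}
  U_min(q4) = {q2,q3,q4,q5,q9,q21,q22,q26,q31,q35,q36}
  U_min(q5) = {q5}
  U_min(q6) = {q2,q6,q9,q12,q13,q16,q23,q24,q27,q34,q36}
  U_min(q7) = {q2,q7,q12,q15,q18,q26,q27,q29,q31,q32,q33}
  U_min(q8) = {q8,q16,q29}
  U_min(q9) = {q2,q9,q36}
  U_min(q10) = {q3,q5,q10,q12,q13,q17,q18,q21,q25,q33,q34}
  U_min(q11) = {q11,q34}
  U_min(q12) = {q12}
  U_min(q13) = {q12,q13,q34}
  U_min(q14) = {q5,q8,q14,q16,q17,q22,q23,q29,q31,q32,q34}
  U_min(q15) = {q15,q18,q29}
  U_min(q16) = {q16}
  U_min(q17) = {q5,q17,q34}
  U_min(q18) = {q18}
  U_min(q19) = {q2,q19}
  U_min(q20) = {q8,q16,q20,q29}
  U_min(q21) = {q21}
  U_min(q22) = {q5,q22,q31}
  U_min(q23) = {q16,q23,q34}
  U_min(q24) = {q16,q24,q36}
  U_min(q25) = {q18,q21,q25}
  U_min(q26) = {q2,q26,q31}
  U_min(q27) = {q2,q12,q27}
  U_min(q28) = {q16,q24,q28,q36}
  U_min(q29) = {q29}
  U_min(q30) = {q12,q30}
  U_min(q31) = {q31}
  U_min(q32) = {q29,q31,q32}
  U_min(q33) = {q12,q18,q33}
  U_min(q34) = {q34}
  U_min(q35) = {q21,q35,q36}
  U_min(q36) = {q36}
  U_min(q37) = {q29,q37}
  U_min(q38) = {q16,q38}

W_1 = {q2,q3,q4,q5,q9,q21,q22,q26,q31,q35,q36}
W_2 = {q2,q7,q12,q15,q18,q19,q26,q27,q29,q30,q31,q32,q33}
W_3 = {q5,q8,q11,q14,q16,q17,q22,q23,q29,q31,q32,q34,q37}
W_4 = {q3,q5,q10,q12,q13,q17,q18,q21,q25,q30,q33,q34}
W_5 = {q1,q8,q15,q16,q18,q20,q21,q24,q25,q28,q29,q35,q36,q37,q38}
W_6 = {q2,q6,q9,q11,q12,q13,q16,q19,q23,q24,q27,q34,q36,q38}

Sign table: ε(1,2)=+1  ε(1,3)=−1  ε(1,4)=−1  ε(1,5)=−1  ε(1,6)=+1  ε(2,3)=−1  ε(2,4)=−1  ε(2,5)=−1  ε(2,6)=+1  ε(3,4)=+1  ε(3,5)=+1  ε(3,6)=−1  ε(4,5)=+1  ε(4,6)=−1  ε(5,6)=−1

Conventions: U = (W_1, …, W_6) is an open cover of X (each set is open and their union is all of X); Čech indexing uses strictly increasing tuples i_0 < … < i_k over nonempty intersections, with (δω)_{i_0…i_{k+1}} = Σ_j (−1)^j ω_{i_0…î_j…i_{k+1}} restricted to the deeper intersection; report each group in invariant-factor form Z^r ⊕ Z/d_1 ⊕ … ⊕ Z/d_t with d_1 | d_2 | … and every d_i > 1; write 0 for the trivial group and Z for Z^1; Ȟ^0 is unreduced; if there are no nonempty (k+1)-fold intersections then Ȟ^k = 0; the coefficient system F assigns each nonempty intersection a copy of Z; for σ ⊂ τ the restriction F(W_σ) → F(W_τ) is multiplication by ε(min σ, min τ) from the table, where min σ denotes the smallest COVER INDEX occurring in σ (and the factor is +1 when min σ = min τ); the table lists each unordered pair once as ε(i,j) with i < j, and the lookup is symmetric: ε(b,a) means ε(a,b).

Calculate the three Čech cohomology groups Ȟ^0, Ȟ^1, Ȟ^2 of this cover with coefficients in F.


Ȟ^0(U;F) ≅ Z; Ȟ^1(U;F) ≅ 0; Ȟ^2(U;F) ≅ Z/2

nerve of the cover:
  W12={q2,q26,q31} W13={q5,q22,q31} W14={q3,q5,q21} W15={q21,q35,q36} W16={q2,q9,q36} W23={q29,q31,q32} W24={q12,q18,q30,q33} W25={q15,q18,q29} W26={q2,q12,q19,q27} W34={q5,q17,q34} W35={q8,q16,q29,q37} W36={q11,q16,q23,q34} W45={q18,q21,q25} W46={q12,q13,q34} W56={q16,q24,q36,q38}
  W123={q31} W126={q2} W134={q5} W145={q21} W156={q36} W235={q29} W245={q18} W246={q12} W346={q34} W356={q16}
C dims 6,15,10; δ0: rk 5, SNF 1^5; δ1: rk 10, SNF 1^9·2
Ȟ^0 = (6 − 5) − 0 = 1, so Ȟ^0 ≅ Z
Ȟ^1 = (15 − 10) − 5 = 0, so Ȟ^1 ≅ 0
Ȟ^2 = (10 − 0) − 10 = 0 plus torsion [2], so Ȟ^2 ≅ Z/2


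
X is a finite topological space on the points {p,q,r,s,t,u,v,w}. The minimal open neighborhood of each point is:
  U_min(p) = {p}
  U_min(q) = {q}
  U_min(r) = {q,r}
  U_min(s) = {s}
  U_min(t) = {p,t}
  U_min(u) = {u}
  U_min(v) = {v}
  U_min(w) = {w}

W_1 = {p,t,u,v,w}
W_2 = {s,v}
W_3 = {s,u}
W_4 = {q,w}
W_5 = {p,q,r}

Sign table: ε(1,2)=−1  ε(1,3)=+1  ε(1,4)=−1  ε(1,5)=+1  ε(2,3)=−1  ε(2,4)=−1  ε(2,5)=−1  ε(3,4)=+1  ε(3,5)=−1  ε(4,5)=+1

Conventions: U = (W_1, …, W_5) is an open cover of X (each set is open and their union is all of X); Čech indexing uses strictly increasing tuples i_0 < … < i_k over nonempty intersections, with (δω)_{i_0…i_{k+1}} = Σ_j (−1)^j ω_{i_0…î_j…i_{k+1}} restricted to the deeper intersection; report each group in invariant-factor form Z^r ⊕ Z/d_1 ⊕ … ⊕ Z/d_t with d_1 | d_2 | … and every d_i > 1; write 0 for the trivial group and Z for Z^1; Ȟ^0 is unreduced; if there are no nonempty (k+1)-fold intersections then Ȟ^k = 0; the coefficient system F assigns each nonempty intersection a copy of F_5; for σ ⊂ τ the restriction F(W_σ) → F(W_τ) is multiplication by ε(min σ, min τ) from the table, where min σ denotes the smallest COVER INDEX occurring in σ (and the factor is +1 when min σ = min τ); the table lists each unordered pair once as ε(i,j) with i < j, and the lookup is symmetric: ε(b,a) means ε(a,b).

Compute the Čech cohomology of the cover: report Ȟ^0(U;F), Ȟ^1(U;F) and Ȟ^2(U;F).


nerve simplices:
  W12={v} W13={u} W14={w} W15={p} W23={s} W45={q}
C dims 5,6; δ0: rk_F5 5
degree 0: 5−5−0 = 0 → Ȟ^0 ≅ 0
degree 1: 6−0−5 = 1 → Ȟ^1 ≅ Z/5
degree 2: 0−0−0 = 0 → Ȟ^2 ≅ 0

Ȟ^0 ≅ 0,  Ȟ^1 ≅ Z/5,  Ȟ^2 ≅ 0


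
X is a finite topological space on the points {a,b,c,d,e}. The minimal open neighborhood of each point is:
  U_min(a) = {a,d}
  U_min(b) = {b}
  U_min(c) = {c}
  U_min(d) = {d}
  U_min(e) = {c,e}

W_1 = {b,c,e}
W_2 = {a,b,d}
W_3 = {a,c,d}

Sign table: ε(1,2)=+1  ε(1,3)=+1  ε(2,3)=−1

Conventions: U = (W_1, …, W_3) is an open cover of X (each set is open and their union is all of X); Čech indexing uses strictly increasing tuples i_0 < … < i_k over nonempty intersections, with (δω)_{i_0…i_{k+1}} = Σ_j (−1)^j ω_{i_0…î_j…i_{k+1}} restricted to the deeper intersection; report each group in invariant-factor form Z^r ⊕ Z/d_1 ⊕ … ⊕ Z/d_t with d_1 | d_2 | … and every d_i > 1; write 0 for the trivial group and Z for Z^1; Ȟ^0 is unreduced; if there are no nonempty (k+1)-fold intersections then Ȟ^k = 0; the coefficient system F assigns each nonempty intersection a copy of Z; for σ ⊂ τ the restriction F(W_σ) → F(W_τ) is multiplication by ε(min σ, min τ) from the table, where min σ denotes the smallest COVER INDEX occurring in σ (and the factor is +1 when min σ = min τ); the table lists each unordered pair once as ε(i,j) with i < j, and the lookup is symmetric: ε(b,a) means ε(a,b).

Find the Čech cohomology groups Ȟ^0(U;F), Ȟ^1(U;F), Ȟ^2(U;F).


nonempty intersections:
  W12={b} W13={c} W23={a,d}
C dims 3,3; δ0: rk 3, SNF 1^2·2
Ȟ^0: (3−3)−0=0 ⇒ 0
Ȟ^1: (3−0)−3=0 plus torsion [2] ⇒ Z/2
Ȟ^2: (0−0)−0=0 ⇒ 0

Ȟ^0 ≅ 0, Ȟ^1 ≅ Z/2, Ȟ^2 ≅ 0


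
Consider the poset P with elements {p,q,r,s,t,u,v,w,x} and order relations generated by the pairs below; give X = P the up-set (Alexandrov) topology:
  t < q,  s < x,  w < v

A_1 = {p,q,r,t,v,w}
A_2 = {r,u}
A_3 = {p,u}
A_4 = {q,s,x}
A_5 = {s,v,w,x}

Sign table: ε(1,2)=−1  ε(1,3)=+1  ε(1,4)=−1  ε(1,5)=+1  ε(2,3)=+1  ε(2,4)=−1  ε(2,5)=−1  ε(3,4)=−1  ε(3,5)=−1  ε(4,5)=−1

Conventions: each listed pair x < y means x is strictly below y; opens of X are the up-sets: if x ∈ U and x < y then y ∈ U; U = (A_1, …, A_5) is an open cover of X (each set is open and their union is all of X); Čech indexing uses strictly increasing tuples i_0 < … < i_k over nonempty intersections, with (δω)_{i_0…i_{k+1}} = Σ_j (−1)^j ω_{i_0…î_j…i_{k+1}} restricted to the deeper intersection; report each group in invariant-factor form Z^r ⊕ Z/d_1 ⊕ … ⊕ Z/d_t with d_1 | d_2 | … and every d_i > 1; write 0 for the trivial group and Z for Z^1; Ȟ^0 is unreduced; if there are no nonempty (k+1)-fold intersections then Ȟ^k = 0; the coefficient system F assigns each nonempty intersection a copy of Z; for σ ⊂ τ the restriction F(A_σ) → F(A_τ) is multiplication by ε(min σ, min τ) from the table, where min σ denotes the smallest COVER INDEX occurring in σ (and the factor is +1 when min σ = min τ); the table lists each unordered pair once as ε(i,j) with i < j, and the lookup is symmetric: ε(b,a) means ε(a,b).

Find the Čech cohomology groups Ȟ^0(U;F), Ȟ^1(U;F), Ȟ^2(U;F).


nerve of the cover:
  A12={r} A13={p} A14={q} A15={v,w} A23={u} A45={s,x}
C dims 5,6; δ0: rk 5, SNF 1^4·2
Ȟ^0 = (5 − 5) − 0 = 0, so Ȟ^0 ≅ 0
Ȟ^1 = (6 − 0) − 5 = 1 plus torsion [2], so Ȟ^1 ≅ Z ⊕ Z/2
Ȟ^2 = (0 − 0) − 0 = 0, so Ȟ^2 ≅ 0

Ȟ^0(U;F) ≅ 0; Ȟ^1(U;F) ≅ Z ⊕ Z/2; Ȟ^2(U;F) ≅ 0


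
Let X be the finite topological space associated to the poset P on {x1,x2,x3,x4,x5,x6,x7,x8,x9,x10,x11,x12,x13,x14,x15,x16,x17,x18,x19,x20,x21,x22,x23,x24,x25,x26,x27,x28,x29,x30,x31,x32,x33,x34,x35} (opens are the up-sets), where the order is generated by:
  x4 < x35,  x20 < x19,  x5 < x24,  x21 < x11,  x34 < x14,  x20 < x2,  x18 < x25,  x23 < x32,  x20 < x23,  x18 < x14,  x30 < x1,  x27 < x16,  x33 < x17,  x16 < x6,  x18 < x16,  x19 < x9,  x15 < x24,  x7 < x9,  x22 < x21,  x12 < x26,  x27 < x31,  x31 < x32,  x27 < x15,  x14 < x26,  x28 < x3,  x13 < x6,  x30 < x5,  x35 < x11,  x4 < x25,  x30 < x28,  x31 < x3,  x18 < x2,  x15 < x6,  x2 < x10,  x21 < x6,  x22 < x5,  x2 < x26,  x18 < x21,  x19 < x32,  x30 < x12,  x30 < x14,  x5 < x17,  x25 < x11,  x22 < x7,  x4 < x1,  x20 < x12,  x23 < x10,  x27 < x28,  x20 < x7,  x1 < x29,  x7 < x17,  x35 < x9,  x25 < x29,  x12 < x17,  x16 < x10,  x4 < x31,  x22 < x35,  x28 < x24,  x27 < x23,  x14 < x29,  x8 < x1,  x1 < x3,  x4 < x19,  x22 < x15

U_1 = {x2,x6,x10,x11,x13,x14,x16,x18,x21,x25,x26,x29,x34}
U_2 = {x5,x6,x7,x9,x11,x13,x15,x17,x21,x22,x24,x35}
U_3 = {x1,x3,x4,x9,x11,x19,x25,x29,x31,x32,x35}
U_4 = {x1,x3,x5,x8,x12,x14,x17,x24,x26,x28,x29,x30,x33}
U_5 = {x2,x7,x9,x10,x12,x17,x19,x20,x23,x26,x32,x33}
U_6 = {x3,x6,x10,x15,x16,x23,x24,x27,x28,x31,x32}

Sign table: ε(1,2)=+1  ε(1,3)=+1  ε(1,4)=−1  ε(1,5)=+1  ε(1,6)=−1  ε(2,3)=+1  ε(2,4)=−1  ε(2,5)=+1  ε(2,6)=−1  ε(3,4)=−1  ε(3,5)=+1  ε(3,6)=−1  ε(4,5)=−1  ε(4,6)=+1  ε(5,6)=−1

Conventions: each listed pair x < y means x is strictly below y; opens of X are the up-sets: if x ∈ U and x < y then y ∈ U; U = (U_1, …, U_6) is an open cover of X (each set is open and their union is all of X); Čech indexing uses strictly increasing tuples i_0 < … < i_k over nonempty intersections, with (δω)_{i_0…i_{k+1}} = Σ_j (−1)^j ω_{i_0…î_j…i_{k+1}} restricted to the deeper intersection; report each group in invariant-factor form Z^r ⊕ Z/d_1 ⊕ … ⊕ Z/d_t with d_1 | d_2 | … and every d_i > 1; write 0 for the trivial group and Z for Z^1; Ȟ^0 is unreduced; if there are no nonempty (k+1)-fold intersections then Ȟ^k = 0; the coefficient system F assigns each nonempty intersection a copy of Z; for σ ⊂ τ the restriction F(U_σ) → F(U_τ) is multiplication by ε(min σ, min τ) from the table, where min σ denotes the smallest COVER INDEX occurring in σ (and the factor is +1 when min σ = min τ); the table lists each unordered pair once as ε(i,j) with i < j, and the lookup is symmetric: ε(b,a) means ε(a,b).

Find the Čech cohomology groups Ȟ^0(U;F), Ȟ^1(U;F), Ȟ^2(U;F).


cover nerve:
  U12={x6,x11,x13,x21} U13={x11,x25,x29} U14={x14,x26,x29} U15={x2,x10,x26} U16={x6,x10,x16} U23={x9,x11,x35} U24={x5,x17,x24} U25={x7,x9,x17} U26={x6,x15,x24} U34={x1,x3,x29} U35={x9,x19,x32} U36={x3,x31,x32} U45={x12,x17,x26,x33} U46={x3,x24,x28} U56={x10,x23,x32}
  U123={x11} U126={x6} U134={x29} U145={x26} U156={x10} U235={x9} U245={x17} U246={x24} U346={x3} U356={x32}
C dims 6,15,10; δ0: rk 5, SNF 1^5; δ1: rk 10, SNF 1^9·2
Ȟ^0: (6−5)−0=1 ⇒ Z
Ȟ^1: (15−10)−5=0 ⇒ 0
Ȟ^2: (10−0)−10=0 plus torsion [2] ⇒ Z/2

Ȟ^0 = Z, Ȟ^1 = 0, Ȟ^2 = Z/2


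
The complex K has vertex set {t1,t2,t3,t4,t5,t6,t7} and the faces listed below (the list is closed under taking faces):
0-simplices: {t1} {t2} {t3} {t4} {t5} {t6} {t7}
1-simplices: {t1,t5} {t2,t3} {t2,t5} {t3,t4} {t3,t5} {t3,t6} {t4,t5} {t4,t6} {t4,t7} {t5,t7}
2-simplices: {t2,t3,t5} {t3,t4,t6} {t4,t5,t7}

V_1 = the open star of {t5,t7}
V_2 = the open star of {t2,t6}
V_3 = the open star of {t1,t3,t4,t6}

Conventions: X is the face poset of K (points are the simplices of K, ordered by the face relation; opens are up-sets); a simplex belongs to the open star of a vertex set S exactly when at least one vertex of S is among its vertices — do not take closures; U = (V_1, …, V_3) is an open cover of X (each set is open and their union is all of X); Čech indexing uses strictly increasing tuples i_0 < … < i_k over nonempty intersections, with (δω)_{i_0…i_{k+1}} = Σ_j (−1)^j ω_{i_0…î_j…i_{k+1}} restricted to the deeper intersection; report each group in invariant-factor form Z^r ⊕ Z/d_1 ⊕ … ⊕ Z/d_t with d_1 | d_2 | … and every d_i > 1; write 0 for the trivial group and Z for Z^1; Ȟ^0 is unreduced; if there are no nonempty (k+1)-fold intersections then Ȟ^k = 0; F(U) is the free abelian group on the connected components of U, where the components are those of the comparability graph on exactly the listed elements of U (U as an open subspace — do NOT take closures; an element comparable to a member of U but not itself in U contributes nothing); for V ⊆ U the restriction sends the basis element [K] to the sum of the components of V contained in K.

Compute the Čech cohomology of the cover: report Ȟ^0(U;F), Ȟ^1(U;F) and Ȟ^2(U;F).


nerve of the cover:
  V1={{t5},{t7},{t1,t5},{t2,t5},{t3,t5},{t4,t5},{t4,t7},{t5,t7},{t2,t3,t5},{t4,t5,t7}} V2={{t2},{t6},{t2,t3},{t2,t5},{t3,t6},{t4,t6},{t2,t3,t5},{t3,t4,t6}} V3={{t1},{t3},{t4},{t6},{t1,t5},{t2,t3},{t3,t4},{t3,t5},{t3,t6},{t4,t5},{t4,t6},{t4,t7},{t2,t3,t5},{t3,t4,t6},{t4,t5,t7}}
  V12={{t2,t5},{t2,t3,t5}} V13={{t1,t5},{t3,t5},{t4,t5},{t4,t7},{t2,t3,t5},{t4,t5,t7}} V23={{t6},{t2,t3},{t3,t6},{t4,t6},{t2,t3,t5},{t3,t4,t6}}
  V123={{t2,t3,t5}}
components per intersection:
  V1: {{t5},{t7},{t1,t5},{t2,t5},{t3,t5},{t4,t5},{t4,t7},{t5,t7},{t2,t3,t5},{t4,t5,t7}}
  V2: {{t2},{t2,t3},{t2,t5},{t2,t3,t5}} {{t6},{t3,t6},{t4,t6},{t3,t4,t6}}
  V3: {{t1},{t1,t5}} {{t3},{t4},{t6},{t2,t3},{t3,t4},{t3,t5},{t3,t6},{t4,t5},{t4,t6},{t4,t7},{t2,t3,t5},{t3,t4,t6},{t4,t5,t7}}
  V12: {{t2,t5},{t2,t3,t5}}
  V13: {{t1,t5}} {{t3,t5},{t2,t3,t5}} {{t4,t5},{t4,t7},{t4,t5,t7}}
  V23: {{t6},{t3,t6},{t4,t6},{t3,t4,t6}} {{t2,t3},{t2,t3,t5}}
  V123: {{t2,t3,t5}}
C dims 5,6,1; δ0: rk 4, SNF 1^4; δ1: rk 1, SNF 1^1
Ȟ^0 = (5 − 4) − 0 = 1, so Ȟ^0 ≅ Z
Ȟ^1 = (6 − 1) − 4 = 1, so Ȟ^1 ≅ Z
Ȟ^2 = (1 − 0) − 1 = 0, so Ȟ^2 ≅ 0

Ȟ^0 = Z, Ȟ^1 = Z, Ȟ^2 = 0


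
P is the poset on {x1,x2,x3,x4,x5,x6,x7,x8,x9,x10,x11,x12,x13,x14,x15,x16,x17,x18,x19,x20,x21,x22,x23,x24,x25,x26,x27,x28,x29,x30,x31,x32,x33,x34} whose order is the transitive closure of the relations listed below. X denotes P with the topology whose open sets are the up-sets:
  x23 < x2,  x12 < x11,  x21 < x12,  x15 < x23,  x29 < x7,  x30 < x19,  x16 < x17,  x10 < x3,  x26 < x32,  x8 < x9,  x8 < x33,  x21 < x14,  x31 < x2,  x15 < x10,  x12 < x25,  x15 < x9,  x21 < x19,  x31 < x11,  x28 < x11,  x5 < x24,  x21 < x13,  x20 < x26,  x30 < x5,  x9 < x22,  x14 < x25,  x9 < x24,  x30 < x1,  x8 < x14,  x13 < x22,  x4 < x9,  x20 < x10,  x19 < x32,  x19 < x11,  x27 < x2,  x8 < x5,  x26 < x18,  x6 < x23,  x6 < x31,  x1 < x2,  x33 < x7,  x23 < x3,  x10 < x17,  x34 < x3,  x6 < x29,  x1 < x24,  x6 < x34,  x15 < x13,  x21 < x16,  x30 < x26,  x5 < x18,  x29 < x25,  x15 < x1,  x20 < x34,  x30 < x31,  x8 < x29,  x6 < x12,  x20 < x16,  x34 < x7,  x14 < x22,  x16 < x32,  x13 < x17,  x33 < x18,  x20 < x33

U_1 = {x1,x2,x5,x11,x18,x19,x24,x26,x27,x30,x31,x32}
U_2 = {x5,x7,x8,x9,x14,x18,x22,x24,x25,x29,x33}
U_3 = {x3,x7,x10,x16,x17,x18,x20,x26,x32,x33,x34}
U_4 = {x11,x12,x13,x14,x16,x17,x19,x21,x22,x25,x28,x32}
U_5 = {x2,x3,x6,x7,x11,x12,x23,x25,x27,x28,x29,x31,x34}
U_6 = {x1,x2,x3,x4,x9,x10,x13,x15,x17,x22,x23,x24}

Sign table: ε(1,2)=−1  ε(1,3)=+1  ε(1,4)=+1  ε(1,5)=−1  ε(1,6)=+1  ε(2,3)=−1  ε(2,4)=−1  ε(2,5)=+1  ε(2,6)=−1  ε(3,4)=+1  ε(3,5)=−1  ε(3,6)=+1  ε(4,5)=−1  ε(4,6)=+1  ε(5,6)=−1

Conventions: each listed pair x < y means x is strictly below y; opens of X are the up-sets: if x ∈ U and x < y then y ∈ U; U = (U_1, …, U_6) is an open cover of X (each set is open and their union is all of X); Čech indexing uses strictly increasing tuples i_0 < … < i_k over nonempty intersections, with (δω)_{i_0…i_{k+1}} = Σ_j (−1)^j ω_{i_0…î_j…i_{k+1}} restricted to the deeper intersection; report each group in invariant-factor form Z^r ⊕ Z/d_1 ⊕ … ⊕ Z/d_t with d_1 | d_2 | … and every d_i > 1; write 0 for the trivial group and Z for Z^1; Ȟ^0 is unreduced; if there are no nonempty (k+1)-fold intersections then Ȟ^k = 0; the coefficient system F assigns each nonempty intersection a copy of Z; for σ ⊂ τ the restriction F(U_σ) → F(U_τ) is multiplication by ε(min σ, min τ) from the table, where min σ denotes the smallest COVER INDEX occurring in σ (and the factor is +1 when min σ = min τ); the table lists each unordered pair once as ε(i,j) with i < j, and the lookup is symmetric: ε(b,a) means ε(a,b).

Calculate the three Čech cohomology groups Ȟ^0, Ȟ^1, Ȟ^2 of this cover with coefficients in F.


Ȟ^0 ≅ Z, Ȟ^1 ≅ 0, Ȟ^2 ≅ Z/2

nerve simplices:
  U12={x5,x18,x24} U13={x18,x26,x32} U14={x11,x19,x32} U15={x2,x11,x27,x31} U16={x1,x2,x24} U23={x7,x18,x33} U24={x14,x22,x25} U25={x7,x25,x29} U26={x9,x22,x24} U34={x16,x17,x32} U35={x3,x7,x34} U36={x3,x10,x17} U45={x11,x12,x25,x28} U46={x13,x17,x22} U56={x2,x3,x23}
  U123={x18} U126={x24} U134={x32} U145={x11} U156={x2} U235={x7} U245={x25} U246={x22} U346={x17} U356={x3}
C dims 6,15,10; δ0: rk 5, SNF 1^5; δ1: rk 10, SNF 1^9·2
degree 0: 6−5−0 = 1 → Ȟ^0 ≅ Z
degree 1: 15−10−5 = 0 → Ȟ^1 ≅ 0
degree 2: 10−0−10 = 0 plus torsion [2] → Ȟ^2 ≅ Z/2


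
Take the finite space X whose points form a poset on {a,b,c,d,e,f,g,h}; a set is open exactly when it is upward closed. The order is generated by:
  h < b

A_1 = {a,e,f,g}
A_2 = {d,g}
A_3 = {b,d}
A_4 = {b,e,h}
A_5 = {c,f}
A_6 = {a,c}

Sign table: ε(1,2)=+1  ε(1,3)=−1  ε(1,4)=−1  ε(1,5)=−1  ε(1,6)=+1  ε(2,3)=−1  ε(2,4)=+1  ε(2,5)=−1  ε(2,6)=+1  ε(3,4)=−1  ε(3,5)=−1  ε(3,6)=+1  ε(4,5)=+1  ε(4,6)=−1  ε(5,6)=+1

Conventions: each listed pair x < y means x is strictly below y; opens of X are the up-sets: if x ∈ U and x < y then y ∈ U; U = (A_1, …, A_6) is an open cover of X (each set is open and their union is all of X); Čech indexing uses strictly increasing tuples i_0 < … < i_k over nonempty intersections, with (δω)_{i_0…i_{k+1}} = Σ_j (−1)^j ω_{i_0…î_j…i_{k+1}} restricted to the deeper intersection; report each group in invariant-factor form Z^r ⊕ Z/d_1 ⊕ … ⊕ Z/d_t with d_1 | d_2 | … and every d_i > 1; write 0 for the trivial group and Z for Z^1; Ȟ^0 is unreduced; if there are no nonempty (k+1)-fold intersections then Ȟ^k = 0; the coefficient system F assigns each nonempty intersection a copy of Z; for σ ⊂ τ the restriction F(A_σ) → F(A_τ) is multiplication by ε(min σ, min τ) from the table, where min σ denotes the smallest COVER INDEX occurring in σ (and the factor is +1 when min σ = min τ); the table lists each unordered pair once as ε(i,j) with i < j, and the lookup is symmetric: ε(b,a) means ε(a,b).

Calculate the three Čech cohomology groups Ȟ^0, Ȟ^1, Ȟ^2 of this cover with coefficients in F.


Ȟ^0(U;F) ≅ 0, Ȟ^1(U;F) ≅ Z ⊕ Z/2, Ȟ^2(U;F) ≅ 0

cover nerve:
  A12={g} A14={e} A15={f} A16={a} A23={d} A34={b} A56={c}
C dims 6,7; δ0: rk 6, SNF 1^5·2
Ȟ^0: (6−6)−0=0 ⇒ 0
Ȟ^1: (7−0)−6=1 plus torsion [2] ⇒ Z ⊕ Z/2
Ȟ^2: (0−0)−0=0 ⇒ 0


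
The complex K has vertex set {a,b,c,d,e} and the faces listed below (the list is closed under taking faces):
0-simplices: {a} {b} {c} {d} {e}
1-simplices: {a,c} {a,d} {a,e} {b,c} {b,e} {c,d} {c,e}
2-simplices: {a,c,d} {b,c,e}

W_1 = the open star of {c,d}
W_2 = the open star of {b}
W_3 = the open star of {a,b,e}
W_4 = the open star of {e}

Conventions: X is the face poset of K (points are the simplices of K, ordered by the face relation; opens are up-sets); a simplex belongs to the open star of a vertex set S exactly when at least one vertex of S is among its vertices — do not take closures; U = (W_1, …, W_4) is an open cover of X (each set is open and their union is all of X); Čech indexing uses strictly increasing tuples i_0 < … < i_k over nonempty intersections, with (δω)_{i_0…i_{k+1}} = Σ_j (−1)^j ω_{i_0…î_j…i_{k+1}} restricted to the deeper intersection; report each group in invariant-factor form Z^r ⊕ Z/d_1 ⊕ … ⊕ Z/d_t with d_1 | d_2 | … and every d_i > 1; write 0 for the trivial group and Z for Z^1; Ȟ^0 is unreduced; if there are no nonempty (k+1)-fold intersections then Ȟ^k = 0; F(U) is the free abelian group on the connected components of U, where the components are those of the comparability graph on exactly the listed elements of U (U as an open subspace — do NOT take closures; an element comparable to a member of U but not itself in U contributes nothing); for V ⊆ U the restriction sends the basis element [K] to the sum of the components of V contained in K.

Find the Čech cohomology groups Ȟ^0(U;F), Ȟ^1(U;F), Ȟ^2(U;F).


nerve simplices:
  W1={{c},{d},{a,c},{a,d},{b,c},{c,d},{c,e},{a,c,d},{b,c,e}} W2={{b},{b,c},{b,e},{b,c,e}} W3={{a},{b},{e},{a,c},{a,d},{a,e},{b,c},{b,e},{c,e},{a,c,d},{b,c,e}} W4={{e},{a,e},{b,e},{c,e},{b,c,e}}
  W12={{b,c},{b,c,e}} W13={{a,c},{a,d},{b,c},{c,e},{a,c,d},{b,c,e}} W14={{c,e},{b,c,e}} W23={{b},{b,c},{b,e},{b,c,e}} W24={{b,e},{b,c,e}} W34={{e},{a,e},{b,e},{c,e},{b,c,e}}
  W123={{b,c},{b,c,e}} W124={{b,c,e}} W134={{c,e},{b,c,e}} W234={{b,e},{b,c,e}}
  W1234={{b,c,e}}
components per intersection:
  W1: {{c},{d},{a,c},{a,d},{b,c},{c,d},{c,e},{a,c,d},{b,c,e}}
  W2: {{b},{b,c},{b,e},{b,c,e}}
  W3: {{a},{b},{e},{a,c},{a,d},{a,e},{b,c},{b,e},{c,e},{a,c,d},{b,c,e}}
  W4: {{e},{a,e},{b,e},{c,e},{b,c,e}}
  W12: {{b,c},{b,c,e}}
  W13: {{a,c},{a,d},{a,c,d}} {{b,c},{c,e},{b,c,e}}
  W14: {{c,e},{b,c,e}}
  W23: {{b},{b,c},{b,e},{b,c,e}}
  W24: {{b,e},{b,c,e}}
  W34: {{e},{a,e},{b,e},{c,e},{b,c,e}}
  W123: {{b,c},{b,c,e}}
  W124: {{b,c,e}}
  W134: {{c,e},{b,c,e}}
  W234: {{b,e},{b,c,e}}
  W1234: {{b,c,e}}
C dims 4,7,4,1; δ0: rk 3, SNF 1^3; δ1: rk 3, SNF 1^3; δ2: rk 1, SNF 1^1
degree 0: 4−3−0 = 1 → Ȟ^0 ≅ Z
degree 1: 7−3−3 = 1 → Ȟ^1 ≅ Z
degree 2: 4−1−3 = 0 → Ȟ^2 ≅ 0

Ȟ^0 ≅ Z; Ȟ^1 ≅ Z; Ȟ^2 ≅ 0


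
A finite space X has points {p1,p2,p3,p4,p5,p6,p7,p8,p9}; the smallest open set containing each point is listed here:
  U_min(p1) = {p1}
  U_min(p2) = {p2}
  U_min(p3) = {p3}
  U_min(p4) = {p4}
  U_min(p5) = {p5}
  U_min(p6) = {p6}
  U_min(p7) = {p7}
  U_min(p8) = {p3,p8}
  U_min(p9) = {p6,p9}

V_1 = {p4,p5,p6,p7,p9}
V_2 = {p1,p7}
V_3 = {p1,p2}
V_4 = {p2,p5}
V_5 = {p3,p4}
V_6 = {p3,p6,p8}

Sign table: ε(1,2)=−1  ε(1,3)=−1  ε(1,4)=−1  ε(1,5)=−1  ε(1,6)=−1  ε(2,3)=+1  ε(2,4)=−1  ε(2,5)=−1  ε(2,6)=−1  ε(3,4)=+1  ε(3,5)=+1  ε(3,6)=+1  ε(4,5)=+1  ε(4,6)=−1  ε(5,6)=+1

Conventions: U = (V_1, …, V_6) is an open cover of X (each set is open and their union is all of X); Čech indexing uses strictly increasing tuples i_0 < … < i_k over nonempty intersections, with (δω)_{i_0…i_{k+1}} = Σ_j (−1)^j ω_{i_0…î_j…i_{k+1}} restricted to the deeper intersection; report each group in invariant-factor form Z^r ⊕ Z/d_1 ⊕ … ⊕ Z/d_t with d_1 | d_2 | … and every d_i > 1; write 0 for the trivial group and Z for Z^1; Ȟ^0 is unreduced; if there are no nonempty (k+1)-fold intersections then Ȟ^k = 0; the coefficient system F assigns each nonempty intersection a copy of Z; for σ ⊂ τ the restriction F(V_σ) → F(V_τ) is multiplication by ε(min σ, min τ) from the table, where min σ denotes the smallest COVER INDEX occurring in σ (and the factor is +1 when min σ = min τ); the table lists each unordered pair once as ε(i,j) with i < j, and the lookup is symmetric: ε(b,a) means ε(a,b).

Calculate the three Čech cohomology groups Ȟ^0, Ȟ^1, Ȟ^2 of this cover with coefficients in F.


Ȟ^0 ≅ Z,  Ȟ^1 ≅ Z^2,  Ȟ^2 ≅ 0

nonempty intersections:
  V12={p7} V14={p5} V15={p4} V16={p6} V23={p1} V34={p2} V56={p3}
C dims 6,7; δ0: rk 5, SNF 1^5
Ȟ^0: (6−5)−0=1 ⇒ Z
Ȟ^1: (7−0)−5=2 ⇒ Z^2
Ȟ^2: (0−0)−0=0 ⇒ 0


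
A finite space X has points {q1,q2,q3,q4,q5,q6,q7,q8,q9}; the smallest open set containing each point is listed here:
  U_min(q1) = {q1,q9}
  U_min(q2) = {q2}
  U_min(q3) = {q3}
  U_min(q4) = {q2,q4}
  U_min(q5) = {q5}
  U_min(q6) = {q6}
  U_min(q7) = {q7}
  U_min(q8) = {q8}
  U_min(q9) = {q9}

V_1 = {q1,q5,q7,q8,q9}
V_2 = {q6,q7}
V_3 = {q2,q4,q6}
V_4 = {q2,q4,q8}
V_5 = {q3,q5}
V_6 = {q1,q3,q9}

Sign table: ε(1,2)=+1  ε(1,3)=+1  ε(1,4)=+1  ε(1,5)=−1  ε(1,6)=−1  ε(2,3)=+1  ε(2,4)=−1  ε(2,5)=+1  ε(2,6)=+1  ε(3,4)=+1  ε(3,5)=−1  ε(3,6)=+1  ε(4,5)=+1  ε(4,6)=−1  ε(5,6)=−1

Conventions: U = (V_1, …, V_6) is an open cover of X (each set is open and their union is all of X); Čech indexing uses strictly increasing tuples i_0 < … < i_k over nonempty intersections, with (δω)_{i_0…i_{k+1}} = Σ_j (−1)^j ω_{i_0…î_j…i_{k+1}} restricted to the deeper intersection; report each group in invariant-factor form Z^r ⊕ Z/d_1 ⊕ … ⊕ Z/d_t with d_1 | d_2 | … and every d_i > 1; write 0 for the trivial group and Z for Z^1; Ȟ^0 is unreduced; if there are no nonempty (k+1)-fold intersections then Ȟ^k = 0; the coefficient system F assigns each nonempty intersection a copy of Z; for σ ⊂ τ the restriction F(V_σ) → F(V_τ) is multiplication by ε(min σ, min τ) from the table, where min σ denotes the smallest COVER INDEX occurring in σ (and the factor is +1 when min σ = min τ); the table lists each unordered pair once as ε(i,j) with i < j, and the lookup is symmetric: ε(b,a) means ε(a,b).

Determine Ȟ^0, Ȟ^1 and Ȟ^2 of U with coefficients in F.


nerve simplices:
  V12={q7} V14={q8} V15={q5} V16={q1,q9} V23={q6} V34={q2,q4} V56={q3}
C dims 6,7; δ0: rk 6, SNF 1^5·2
degree 0: 6−6−0 = 0 → Ȟ^0 ≅ 0
degree 1: 7−0−6 = 1 plus torsion [2] → Ȟ^1 ≅ Z ⊕ Z/2
degree 2: 0−0−0 = 0 → Ȟ^2 ≅ 0

Ȟ^0(U;F) ≅ 0; Ȟ^1(U;F) ≅ Z ⊕ Z/2; Ȟ^2(U;F) ≅ 0
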